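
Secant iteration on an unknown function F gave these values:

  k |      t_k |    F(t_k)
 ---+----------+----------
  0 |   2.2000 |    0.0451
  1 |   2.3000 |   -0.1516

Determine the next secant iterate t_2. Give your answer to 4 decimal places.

2.2229

t_2 = 2.3000 − (-0.1516)·(2.3000 − 2.2000) / (-0.1516 − 0.0451)
   = 2.3000 − (-0.015160)/(-0.196700) = 2.222928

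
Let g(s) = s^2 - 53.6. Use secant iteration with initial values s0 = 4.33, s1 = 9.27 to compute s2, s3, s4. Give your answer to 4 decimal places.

g(4.33) = -34.851100, g(9.27) = 32.332900
s2 = 9.270000 − 32.332900·(9.270000 − 4.330000) / (32.332900 − (-34.851100)) = 9.270000 − (159.724526)/(67.184000) = 6.892581
g(6.892581) = -6.092329
s3 = 6.892581 − (-6.092329)·(6.892581 − 9.270000) / (-6.092329 − 32.332900) = 6.892581 − (14.484019)/(-38.425229) = 7.269521
g(7.269521) = -0.754061
s4 = 7.269521 − (-0.754061)·(7.269521 − 6.892581) / (-0.754061 − (-6.092329)) = 7.269521 − (-0.284236)/(5.338268) = 7.322766

6.8926, 7.2695, 7.3228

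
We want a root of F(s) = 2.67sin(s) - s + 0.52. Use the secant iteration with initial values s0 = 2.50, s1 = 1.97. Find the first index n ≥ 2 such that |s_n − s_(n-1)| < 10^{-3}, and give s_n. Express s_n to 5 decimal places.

F(2.50) = -0.3820794, F(1.97) = 1.0100601
s2 = 1.9700000 − 1.0100601·(-0.5300000)/(1.3921394) = 2.3545389;  |Δ| = 0.3845389
F(2.3545389) = 0.0565592
s3 = 2.3545389 − 0.0565592·(0.3845389)/(-0.9535009) = 2.3773488;  |Δ| = 0.0228099
F(2.3773488) = -0.0097319
s4 = 2.3773488 − (-0.0097319)·(0.0228099)/(-0.0662911) = 2.3740002;  |Δ| = 0.0033486
F(2.3740002) = 0.0000607
s5 = 2.3740002 − 0.0000607·(-0.0033486)/(0.0097927) = 2.3740209;  |Δ| = 0.0000208
|s5 − s4| = 0.0000208 < 10^{-3}

n = 5, s_n = 2.37402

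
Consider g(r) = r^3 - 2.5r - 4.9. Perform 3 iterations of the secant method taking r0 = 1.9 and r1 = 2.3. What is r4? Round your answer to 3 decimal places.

g(1.9) = -2.79100, g(2.3) = 1.51700
r2 = 2.30000 − 1.51700·(2.30000 − 1.90000) / (1.51700 − (-2.79100)) = 2.30000 − (0.60680)/(4.30800) = 2.15915
g(2.15915) = -0.23212
r3 = 2.15915 − (-0.23212)·(2.15915 − 2.30000) / (-0.23212 − 1.51700) = 2.15915 − (0.03270)/(-1.74912) = 2.17784
g(2.17784) = -0.01516
r4 = 2.17784 − (-0.01516)·(2.17784 − 2.15915) / (-0.01516 − (-0.23212)) = 2.17784 − (-0.00028)/(0.21696) = 2.17914

2.179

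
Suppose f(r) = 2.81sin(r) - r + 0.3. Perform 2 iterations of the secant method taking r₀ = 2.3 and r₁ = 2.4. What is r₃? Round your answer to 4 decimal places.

f(2.3) = 0.095432, f(2.4) = -0.201948
r₂ = 2.400000 − (-0.201948)·(2.400000 − 2.300000) / (-0.201948 − 0.095432) = 2.400000 − (-0.020195)/(-0.297380) = 2.332091
f(2.332091) = 0.002191
r₃ = 2.332091 − 0.002191·(2.332091 − 2.400000) / (0.002191 − (-0.201948)) = 2.332091 − (-0.000149)/(0.204139) = 2.332820

2.3328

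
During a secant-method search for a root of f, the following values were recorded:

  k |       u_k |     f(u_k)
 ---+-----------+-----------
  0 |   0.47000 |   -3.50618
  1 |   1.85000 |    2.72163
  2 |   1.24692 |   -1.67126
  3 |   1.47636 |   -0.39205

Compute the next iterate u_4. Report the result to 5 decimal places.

1.54668

u_4 = 1.47636 − (-0.39205)·(1.47636 − 1.24692) / (-0.39205 − (-1.67126))
   = 1.47636 − (-0.0899520)/(1.2792100) = 1.5466784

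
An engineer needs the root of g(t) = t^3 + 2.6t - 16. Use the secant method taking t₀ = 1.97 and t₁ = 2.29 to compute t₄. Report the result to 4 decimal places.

g(1.97) = -3.232627, g(2.29) = 1.962989
t₂ = 2.290000 − 1.962989·(2.290000 − 1.970000) / (1.962989 − (-3.232627)) = 2.290000 − (0.628156)/(5.195616) = 2.169099
g(2.169099) = -0.154757
t₃ = 2.169099 − (-0.154757)·(2.169099 − 2.290000) / (-0.154757 − 1.962989) = 2.169099 − (0.018710)/(-2.117746) = 2.177934
g(2.177934) = -0.006571
t₄ = 2.177934 − (-0.006571)·(2.177934 − 2.169099) / (-0.006571 − (-0.154757)) = 2.177934 − (-0.000058)/(0.148185) = 2.178326

2.1783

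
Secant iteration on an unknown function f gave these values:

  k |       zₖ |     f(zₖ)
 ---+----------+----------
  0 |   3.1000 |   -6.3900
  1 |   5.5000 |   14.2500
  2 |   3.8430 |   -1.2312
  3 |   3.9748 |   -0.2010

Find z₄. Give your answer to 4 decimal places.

4.0005

z₄ = 3.9748 − (-0.2010)·(3.9748 − 3.8430) / (-0.2010 − (-1.2312))
   = 3.9748 − (-0.026492)/(1.030200) = 4.000515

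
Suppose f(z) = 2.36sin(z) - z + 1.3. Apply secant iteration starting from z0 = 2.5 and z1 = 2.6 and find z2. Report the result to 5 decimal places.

2.57180

f(2.5) = 0.2123943, f(2.6) = -0.0834168
z2 = 2.6000000 − (-0.0834168)·(2.6000000 − 2.5000000) / (-0.0834168 − 0.2123943) = 2.6000000 − (-0.0083417)/(-0.2958110) = 2.5718007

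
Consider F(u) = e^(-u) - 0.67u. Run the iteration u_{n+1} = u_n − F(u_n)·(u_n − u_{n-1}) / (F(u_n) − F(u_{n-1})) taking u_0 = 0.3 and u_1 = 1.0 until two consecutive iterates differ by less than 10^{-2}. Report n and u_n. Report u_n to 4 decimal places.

n = 4, u_n = 0.7238

F(0.3) = 0.539818, F(1.0) = -0.302121
u_2 = 1.000000 − (-0.302121)·(0.700000)/(-0.841939) = 0.748813;  |Δ| = 0.251187
F(0.748813) = -0.028777
u_3 = 0.748813 − (-0.028777)·(-0.251187)/(0.273344) = 0.722368;  |Δ| = 0.026444
F(0.722368) = 0.001614
u_4 = 0.722368 − 0.001614·(-0.026444)/(0.030391) = 0.723773;  |Δ| = 0.001404
|u_4 − u_3| = 0.001404 < 10^{-2}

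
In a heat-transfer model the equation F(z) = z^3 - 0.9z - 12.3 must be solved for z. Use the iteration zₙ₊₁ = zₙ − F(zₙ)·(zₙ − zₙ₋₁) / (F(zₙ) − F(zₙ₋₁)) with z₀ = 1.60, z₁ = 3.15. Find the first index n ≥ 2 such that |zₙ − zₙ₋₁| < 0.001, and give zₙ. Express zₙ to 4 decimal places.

n = 6, zₙ = 2.4382

F(1.60) = -9.644000, F(3.15) = 16.120875
z₂ = 3.150000 − 16.120875·(1.550000)/(25.764875) = 2.180177;  |Δ| = 0.969823
F(2.180177) = -3.899397
z₃ = 2.180177 − (-3.899397)·(-0.969823)/(-20.020272) = 2.369072;  |Δ| = 0.188895
F(2.369072) = -1.135740
z₄ = 2.369072 − (-1.135740)·(0.188895)/(2.763657) = 2.446700;  |Δ| = 0.077627
F(2.446700) = 0.144742
z₅ = 2.446700 − 0.144742·(0.077627)/(1.280482) = 2.437925;  |Δ| = 0.008775
F(2.437925) = -0.004382
z₆ = 2.437925 − (-0.004382)·(-0.008775)/(-0.149124) = 2.438183;  |Δ| = 0.000258
|z₆ − z₅| = 0.000258 < 0.001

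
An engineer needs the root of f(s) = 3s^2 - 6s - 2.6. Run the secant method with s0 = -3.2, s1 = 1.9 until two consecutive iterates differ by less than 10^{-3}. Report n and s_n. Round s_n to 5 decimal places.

f(-3.2) = 47.3200000, f(1.9) = -3.1700000
s2 = 1.9000000 − (-3.1700000)·(5.1000000)/(-50.4900000) = 1.5797980;  |Δ| = 0.3202020
f(1.5797980) = -4.5915029
s3 = 1.5797980 − (-4.5915029)·(-0.3202020)/(-1.4215029) = 2.6140614;  |Δ| = 1.0342635
f(2.6140614) = 2.2155829
s4 = 2.6140614 − 2.2155829·(1.0342635)/(6.8070858) = 2.2774274;  |Δ| = 0.3366340
f(2.2774274) = -0.7045374
s5 = 2.2774274 − (-0.7045374)·(-0.3366340)/(-2.9201203) = 2.3586471;  |Δ| = 0.0812197
f(2.3586471) = -0.0622340
s6 = 2.3586471 − (-0.0622340)·(0.0812197)/(0.6423034) = 2.3665167;  |Δ| = 0.0078695
f(2.3665167) = 0.0021033
s7 = 2.3665167 − 0.0021033·(0.0078695)/(0.0643373) = 2.3662594;  |Δ| = 0.0002573
|s7 − s6| = 0.0002573 < 10^{-3}

n = 7, s_n = 2.36626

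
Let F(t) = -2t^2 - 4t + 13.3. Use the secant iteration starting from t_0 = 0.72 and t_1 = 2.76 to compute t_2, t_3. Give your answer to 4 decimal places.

F(0.72) = 9.383200, F(2.76) = -12.975200
t_2 = 2.760000 − (-12.975200)·(2.760000 − 0.720000) / (-12.975200 − 9.383200) = 2.760000 − (-26.469408)/(-22.358400) = 1.576131
F(1.576131) = 2.027094
t_3 = 1.576131 − 2.027094·(1.576131 − 2.760000) / (2.027094 − (-12.975200)) = 1.576131 − (-2.399813)/(15.002294) = 1.736094

1.5761, 1.7361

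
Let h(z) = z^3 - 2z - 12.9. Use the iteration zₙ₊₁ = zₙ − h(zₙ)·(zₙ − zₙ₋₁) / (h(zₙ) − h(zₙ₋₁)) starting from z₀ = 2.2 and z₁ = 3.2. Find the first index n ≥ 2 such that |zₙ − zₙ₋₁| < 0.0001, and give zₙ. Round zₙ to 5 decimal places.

n = 6, zₙ = 2.62832

h(2.2) = -6.6520000, h(3.2) = 13.4680000
z₂ = 3.2000000 − 13.4680000·(1.0000000)/(20.1200000) = 2.5306163;  |Δ| = 0.6693837
h(2.5306163) = -1.7551181
z₃ = 2.5306163 − (-1.7551181)·(-0.6693837)/(-15.2231181) = 2.6077915;  |Δ| = 0.0771752
h(2.6077915) = -0.3810971
z₄ = 2.6077915 − (-0.3810971)·(0.0771752)/(1.3740210) = 2.6291968;  |Δ| = 0.0214052
h(2.6291968) = 0.0163907
z₅ = 2.6291968 − 0.0163907·(0.0214052)/(0.3974878) = 2.6283141;  |Δ| = 0.0008827
h(2.6283141) = -0.0001425
z₆ = 2.6283141 − (-0.0001425)·(-0.0008827)/(-0.0165332) = 2.6283217;  |Δ| = 0.0000076
|z₆ − z₅| = 0.0000076 < 0.0001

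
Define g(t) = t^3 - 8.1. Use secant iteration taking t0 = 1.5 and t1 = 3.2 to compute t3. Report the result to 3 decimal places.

g(1.5) = -4.72500, g(3.2) = 24.66800
t2 = 3.20000 − 24.66800·(3.20000 − 1.50000) / (24.66800 − (-4.72500)) = 3.20000 − (41.93560)/(29.39300) = 1.77328
g(1.77328) = -2.52389
t3 = 1.77328 − (-2.52389)·(1.77328 − 3.20000) / (-2.52389 − 24.66800) = 1.77328 − (3.60088)/(-27.19189) = 1.90570

1.906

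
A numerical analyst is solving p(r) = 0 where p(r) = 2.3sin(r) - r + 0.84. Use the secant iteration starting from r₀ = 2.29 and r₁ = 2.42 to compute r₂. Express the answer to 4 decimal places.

p(2.29) = 0.280360, p(2.42) = -0.060663
r₂ = 2.420000 − (-0.060663)·(2.420000 − 2.290000) / (-0.060663 − 0.280360) = 2.420000 − (-0.007886)/(-0.341024) = 2.396875

2.3969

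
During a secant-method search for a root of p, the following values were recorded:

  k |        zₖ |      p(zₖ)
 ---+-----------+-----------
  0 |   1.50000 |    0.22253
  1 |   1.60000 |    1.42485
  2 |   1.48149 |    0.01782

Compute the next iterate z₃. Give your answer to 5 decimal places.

1.47999

z₃ = 1.48149 − 0.01782·(1.48149 − 1.60000) / (0.01782 − 1.42485)
   = 1.48149 − (-0.0021118)/(-1.4070300) = 1.4799891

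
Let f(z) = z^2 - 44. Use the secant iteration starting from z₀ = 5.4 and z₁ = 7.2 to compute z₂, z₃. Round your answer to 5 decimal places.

f(5.4) = -14.8400000, f(7.2) = 7.8400000
z₂ = 7.2000000 − 7.8400000·(7.2000000 − 5.4000000) / (7.8400000 − (-14.8400000)) = 7.2000000 − (14.1120000)/(22.6800000) = 6.5777778
f(6.5777778) = -0.7328395
z₃ = 6.5777778 − (-0.7328395)·(6.5777778 − 7.2000000) / (-0.7328395 − 7.8400000) = 6.5777778 − (0.4559890)/(-8.5728395) = 6.6309677

6.57778, 6.63097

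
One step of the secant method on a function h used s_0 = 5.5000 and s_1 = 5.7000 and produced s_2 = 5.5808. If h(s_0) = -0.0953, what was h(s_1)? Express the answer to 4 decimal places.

The secant line through (5.5000, -0.0953) and (5.7000, h(s_1)) crosses zero at s_2 = 5.5808.
So (5.5000, -0.0953), (5.7000, h(s_1)), (5.5808, 0) are collinear:
h(s_1) = -0.0953 · (5.7000 − 5.5808) / (5.5000 − 5.5808) = -0.0953 · (0.119200)/(-0.080800) = 0.140591

0.1406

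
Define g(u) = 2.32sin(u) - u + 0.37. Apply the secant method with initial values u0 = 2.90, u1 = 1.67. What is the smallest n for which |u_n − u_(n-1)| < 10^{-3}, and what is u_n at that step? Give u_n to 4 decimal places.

g(2.90) = -1.974942, g(1.67) = 1.008593
u2 = 1.670000 − 1.008593·(-1.230000)/(2.983535) = 2.085805;  |Δ| = 0.415805
g(2.085805) = 0.303263
u3 = 2.085805 − 0.303263·(0.415805)/(-0.705330) = 2.264585;  |Δ| = 0.178780
g(2.264585) = -0.110902
u4 = 2.264585 − (-0.110902)·(0.178780)/(-0.414165) = 2.216713;  |Δ| = 0.047872
g(2.216713) = 0.005920
u5 = 2.216713 − 0.005920·(-0.047872)/(0.116821) = 2.219139;  |Δ| = 0.002426
g(2.219139) = 0.000101
u6 = 2.219139 − 0.000101·(0.002426)/(-0.005819) = 2.219181;  |Δ| = 0.000042
|u6 − u5| = 0.000042 < 10^{-3}

n = 6, u_n = 2.2192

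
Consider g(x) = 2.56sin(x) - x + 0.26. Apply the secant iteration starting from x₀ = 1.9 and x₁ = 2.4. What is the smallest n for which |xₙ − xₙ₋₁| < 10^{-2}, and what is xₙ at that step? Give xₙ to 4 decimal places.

g(1.9) = 0.782528, g(2.4) = -0.410814
x₂ = 2.400000 − (-0.410814)·(0.500000)/(-1.193342) = 2.227872;  |Δ| = 0.172128
g(2.227872) = 0.059088
x₃ = 2.227872 − 0.059088·(-0.172128)/(0.469903) = 2.249517;  |Δ| = 0.021644
g(2.249517) = 0.003127
x₄ = 2.249517 − 0.003127·(0.021644)/(-0.055961) = 2.250726;  |Δ| = 0.001210
|x₄ − x₃| = 0.001210 < 10^{-2}

n = 4, xₙ = 2.2507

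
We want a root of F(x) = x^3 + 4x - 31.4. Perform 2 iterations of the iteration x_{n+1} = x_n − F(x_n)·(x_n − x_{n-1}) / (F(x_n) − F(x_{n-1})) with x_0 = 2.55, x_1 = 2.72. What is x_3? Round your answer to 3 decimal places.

2.735

F(2.55) = -4.61863, F(2.72) = -0.39635
x_2 = 2.72000 − (-0.39635)·(2.72000 − 2.55000) / (-0.39635 − (-4.61863)) = 2.72000 − (-0.06738)/(4.22227) = 2.73596
F(2.73596) = 0.02376
x_3 = 2.73596 − 0.02376·(2.73596 − 2.72000) / (0.02376 − (-0.39635)) = 2.73596 − (0.00038)/(0.42011) = 2.73506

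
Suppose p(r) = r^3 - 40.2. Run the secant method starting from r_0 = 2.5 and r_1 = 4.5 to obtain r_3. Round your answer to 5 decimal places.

p(2.5) = -24.5750000, p(4.5) = 50.9250000
r_2 = 4.5000000 − 50.9250000·(4.5000000 − 2.5000000) / (50.9250000 − (-24.5750000)) = 4.5000000 − (101.8500000)/(75.5000000) = 3.1509934
p(3.1509934) = -8.9145453
r_3 = 3.1509934 − (-8.9145453)·(3.1509934 − 4.5000000) / (-8.9145453 − 50.9250000) = 3.1509934 − (12.0257807)/(-59.8395453) = 3.3519605

3.35196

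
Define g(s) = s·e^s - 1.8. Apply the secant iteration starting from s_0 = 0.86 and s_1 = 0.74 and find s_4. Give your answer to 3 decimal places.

g(0.86) = 0.23232, g(0.74) = -0.24901
s_2 = 0.74000 − (-0.24901)·(0.74000 − 0.86000) / (-0.24901 − 0.23232) = 0.74000 − (0.02988)/(-0.48133) = 0.80208
g(0.80208) = -0.01122
s_3 = 0.80208 − (-0.01122)·(0.80208 − 0.74000) / (-0.01122 − (-0.24901)) = 0.80208 − (-0.00070)/(0.23779) = 0.80501
g(0.80501) = 0.00058
s_4 = 0.80501 − 0.00058·(0.80501 − 0.80208) / (0.00058 − (-0.01122)) = 0.80501 − (0.00000)/(0.01180) = 0.80487

0.805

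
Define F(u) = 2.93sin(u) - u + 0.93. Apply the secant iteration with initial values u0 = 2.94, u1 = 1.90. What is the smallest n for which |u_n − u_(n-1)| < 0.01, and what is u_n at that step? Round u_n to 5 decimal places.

n = 5, u_n = 2.55408

F(2.94) = -1.4233261, F(1.90) = 1.8026593
u2 = 1.9000000 − 1.8026593·(-1.0400000)/(3.2259854) = 2.4811451;  |Δ| = 0.5811451
F(2.4811451) = 0.2463230
u3 = 2.4811451 − 0.2463230·(0.5811451)/(-1.5563362) = 2.5731236;  |Δ| = 0.0919785
F(2.5731236) = -0.0657799
u4 = 2.5731236 − (-0.0657799)·(0.0919785)/(-0.3121030) = 2.5537379;  |Δ| = 0.0193857
F(2.5537379) = 0.0011734
u5 = 2.5537379 − 0.0011734·(-0.0193857)/(0.0669533) = 2.5540776;  |Δ| = 0.0003397
|u5 − u4| = 0.0003397 < 0.01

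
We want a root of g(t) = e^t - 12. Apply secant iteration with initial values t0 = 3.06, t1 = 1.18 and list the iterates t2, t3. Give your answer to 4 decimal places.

2.0897, 2.8278

g(3.06) = 9.327557, g(1.18) = -8.745626
t2 = 1.180000 − (-8.745626)·(1.180000 − 3.060000) / (-8.745626 − 9.327557) = 1.180000 − (16.441776)/(-18.073183) = 2.089733
g(2.089733) = -3.917241
t3 = 2.089733 − (-3.917241)·(2.089733 − 1.180000) / (-3.917241 − (-8.745626)) = 2.089733 − (-3.563644)/(4.828385) = 2.827795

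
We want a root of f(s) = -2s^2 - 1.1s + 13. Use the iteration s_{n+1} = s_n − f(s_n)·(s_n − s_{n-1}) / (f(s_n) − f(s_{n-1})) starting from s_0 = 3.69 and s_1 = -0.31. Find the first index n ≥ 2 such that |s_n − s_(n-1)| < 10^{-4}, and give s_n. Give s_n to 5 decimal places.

f(3.69) = -18.2912000, f(-0.31) = 13.1488000
s_2 = -0.3100000 − 13.1488000·(-4.0000000)/(31.4400000) = 1.3628753;  |Δ| = 1.6728753
f(1.3628753) = 7.7859789
s_3 = 1.3628753 − 7.7859789·(1.6728753)/(-5.3628211) = 3.7916291;  |Δ| = 2.4287538
f(3.7916291) = -19.9236940
s_4 = 3.7916291 − (-19.9236940)·(2.4287538)/(-27.7096729) = 2.0453166;  |Δ| = 1.7463124
f(2.0453166) = 2.3835115
s_5 = 2.0453166 − 2.3835115·(-1.7463124)/(22.3072055) = 2.2319091;  |Δ| = 0.1865924
f(2.2319091) = 0.5820639
s_6 = 2.2319091 − 0.5820639·(0.1865924)/(-1.8014476) = 2.2921988;  |Δ| = 0.0602897
f(2.2921988) = -0.0297689
s_7 = 2.2921988 − (-0.0297689)·(0.0602897)/(-0.6118328) = 2.2892653;  |Δ| = 0.0029334
f(2.2892653) = 0.0003365
s_8 = 2.2892653 − 0.0003365·(-0.0029334)/(0.0301054) = 2.2892981;  |Δ| = 0.0000328
|s_8 − s_7| = 0.0000328 < 10^{-4}

n = 8, s_n = 2.28930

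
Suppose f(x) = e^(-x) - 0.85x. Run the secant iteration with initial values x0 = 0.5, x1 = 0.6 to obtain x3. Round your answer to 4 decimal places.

f(0.5) = 0.181531, f(0.6) = 0.038812
x2 = 0.600000 − 0.038812·(0.600000 − 0.500000) / (0.038812 − 0.181531) = 0.600000 − (0.003881)/(-0.142719) = 0.627194
f(0.627194) = 0.000973
x3 = 0.627194 − 0.000973·(0.627194 − 0.600000) / (0.000973 − 0.038812) = 0.627194 − (0.000026)/(-0.037839) = 0.627894

0.6279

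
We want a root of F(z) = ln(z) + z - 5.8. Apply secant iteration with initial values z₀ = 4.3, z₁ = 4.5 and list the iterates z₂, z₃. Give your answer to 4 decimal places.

4.3337, 4.3336

F(4.3) = -0.041385, F(4.5) = 0.204077
z₂ = 4.500000 − 0.204077·(4.500000 − 4.300000) / (0.204077 − (-0.041385)) = 4.500000 − (0.040815)/(0.245462) = 4.333720
F(4.333720) = 0.000146
z₃ = 4.333720 − 0.000146·(4.333720 − 4.500000) / (0.000146 − 0.204077) = 4.333720 − (-0.000024)/(-0.203931) = 4.333601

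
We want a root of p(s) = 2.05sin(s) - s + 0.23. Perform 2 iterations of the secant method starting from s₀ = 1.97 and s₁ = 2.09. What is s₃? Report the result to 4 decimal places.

2.0495

p(1.97) = 0.148810, p(2.09) = -0.080160
s₂ = 2.090000 − (-0.080160)·(2.090000 − 1.970000) / (-0.080160 − 0.148810) = 2.090000 − (-0.009619)/(-0.228970) = 2.047989
p(2.047989) = 0.003000
s₃ = 2.047989 − 0.003000·(2.047989 − 2.090000) / (0.003000 − (-0.080160)) = 2.047989 − (-0.000126)/(0.083161) = 2.049505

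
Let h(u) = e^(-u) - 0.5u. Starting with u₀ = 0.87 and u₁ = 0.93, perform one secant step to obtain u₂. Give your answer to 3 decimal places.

0.852

h(0.87) = -0.01605, h(0.93) = -0.07045
u₂ = 0.93000 − (-0.07045)·(0.93000 − 0.87000) / (-0.07045 − (-0.01605)) = 0.93000 − (-0.00423)/(-0.05440) = 0.85230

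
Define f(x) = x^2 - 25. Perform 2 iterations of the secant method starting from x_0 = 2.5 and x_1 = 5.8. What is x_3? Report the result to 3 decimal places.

f(2.5) = -18.75000, f(5.8) = 8.64000
x_2 = 5.80000 − 8.64000·(5.80000 − 2.50000) / (8.64000 − (-18.75000)) = 5.80000 − (28.51200)/(27.39000) = 4.75904
f(4.75904) = -2.35157
x_3 = 4.75904 − (-2.35157)·(4.75904 − 5.80000) / (-2.35157 − 8.64000) = 4.75904 − (2.44790)/(-10.99157) = 4.98174

4.982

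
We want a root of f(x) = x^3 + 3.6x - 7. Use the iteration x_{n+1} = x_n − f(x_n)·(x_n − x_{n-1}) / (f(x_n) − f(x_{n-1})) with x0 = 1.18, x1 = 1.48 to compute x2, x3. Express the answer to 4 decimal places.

1.3042, 1.3134

f(1.18) = -1.108968, f(1.48) = 1.569792
x2 = 1.480000 − 1.569792·(1.480000 − 1.180000) / (1.569792 − (-1.108968)) = 1.480000 − (0.470938)/(2.678760) = 1.304196
f(1.304196) = -0.086555
x3 = 1.304196 − (-0.086555)·(1.304196 − 1.480000) / (-0.086555 − 1.569792) = 1.304196 − (0.015217)/(-1.656347) = 1.313383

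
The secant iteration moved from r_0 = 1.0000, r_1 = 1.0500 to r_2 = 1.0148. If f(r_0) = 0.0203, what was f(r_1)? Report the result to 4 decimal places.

The secant line through (1.0000, 0.0203) and (1.0500, f(r_1)) crosses zero at r_2 = 1.0148.
So (1.0000, 0.0203), (1.0500, f(r_1)), (1.0148, 0) are collinear:
f(r_1) = 0.0203 · (1.0500 − 1.0148) / (1.0000 − 1.0148) = 0.0203 · (0.035200)/(-0.014800) = -0.048281

-0.0483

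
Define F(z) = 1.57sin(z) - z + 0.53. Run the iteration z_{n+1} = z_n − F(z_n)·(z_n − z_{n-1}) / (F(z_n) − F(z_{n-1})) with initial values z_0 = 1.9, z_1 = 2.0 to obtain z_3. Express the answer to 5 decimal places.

1.97405

F(1.9) = 0.1156911, F(2.0) = -0.0424030
z_2 = 2.0000000 − (-0.0424030)·(2.0000000 − 1.9000000) / (-0.0424030 − 0.1156911) = 2.0000000 − (-0.0042403)/(-0.1580942) = 1.9731786
F(1.9731786) = 0.0014265
z_3 = 1.9731786 − 0.0014265·(1.9731786 − 2.0000000) / (0.0014265 − (-0.0424030)) = 1.9731786 − (-0.0000383)/(0.0438296) = 1.9740516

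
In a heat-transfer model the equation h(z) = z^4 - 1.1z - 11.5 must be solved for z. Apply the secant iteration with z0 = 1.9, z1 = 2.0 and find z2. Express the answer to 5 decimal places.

1.91952

h(1.9) = -0.5579000, h(2.0) = 2.3000000
z2 = 2.0000000 − 2.3000000·(2.0000000 − 1.9000000) / (2.3000000 − (-0.5579000)) = 2.0000000 − (0.2300000)/(2.8579000) = 1.9195213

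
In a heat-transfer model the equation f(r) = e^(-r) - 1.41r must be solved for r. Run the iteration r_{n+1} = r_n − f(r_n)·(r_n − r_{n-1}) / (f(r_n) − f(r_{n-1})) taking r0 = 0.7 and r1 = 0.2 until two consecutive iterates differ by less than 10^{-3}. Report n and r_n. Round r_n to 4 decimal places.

f(0.7) = -0.490415, f(0.2) = 0.536731
r2 = 0.200000 − 0.536731·(-0.500000)/(1.027145) = 0.461273;  |Δ| = 0.261273
f(0.461273) = -0.019914
r3 = 0.461273 − (-0.019914)·(0.261273)/(-0.556645) = 0.451926;  |Δ| = 0.009347
f(0.451926) = -0.000814
r4 = 0.451926 − (-0.000814)·(-0.009347)/(0.019100) = 0.451527;  |Δ| = 0.000398
|r4 − r3| = 0.000398 < 10^{-3}

n = 4, r_n = 0.4515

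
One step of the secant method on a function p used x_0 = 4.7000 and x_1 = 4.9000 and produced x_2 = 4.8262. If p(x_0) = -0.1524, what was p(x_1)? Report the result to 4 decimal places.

The secant line through (4.7000, -0.1524) and (4.9000, p(x_1)) crosses zero at x_2 = 4.8262.
So (4.7000, -0.1524), (4.9000, p(x_1)), (4.8262, 0) are collinear:
p(x_1) = -0.1524 · (4.9000 − 4.8262) / (4.7000 − 4.8262) = -0.1524 · (0.073800)/(-0.126200) = 0.089121

0.0891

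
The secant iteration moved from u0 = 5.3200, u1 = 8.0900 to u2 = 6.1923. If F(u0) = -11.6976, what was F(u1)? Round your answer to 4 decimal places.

The secant line through (5.3200, -11.6976) and (8.0900, F(u1)) crosses zero at u2 = 6.1923.
So (5.3200, -11.6976), (8.0900, F(u1)), (6.1923, 0) are collinear:
F(u1) = -11.6976 · (8.0900 − 6.1923) / (5.3200 − 6.1923) = -11.6976 · (1.897700)/(-0.872300) = 25.448281

25.4483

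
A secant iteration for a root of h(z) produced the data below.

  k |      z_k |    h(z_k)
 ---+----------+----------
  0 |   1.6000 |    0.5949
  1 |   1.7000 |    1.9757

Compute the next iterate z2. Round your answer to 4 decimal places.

1.5569

z2 = 1.7000 − 1.9757·(1.7000 − 1.6000) / (1.9757 − 0.5949)
   = 1.7000 − (0.197570)/(1.380800) = 1.556916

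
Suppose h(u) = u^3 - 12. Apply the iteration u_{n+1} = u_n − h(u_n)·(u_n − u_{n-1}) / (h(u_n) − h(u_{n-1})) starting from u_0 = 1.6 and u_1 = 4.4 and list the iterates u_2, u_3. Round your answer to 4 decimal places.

1.8729, 2.0475

h(1.6) = -7.904000, h(4.4) = 73.184000
u_2 = 4.400000 − 73.184000·(4.400000 − 1.600000) / (73.184000 − (-7.904000)) = 4.400000 − (204.915200)/(81.088000) = 1.872928
h(1.872928) = -5.430030
u_3 = 1.872928 − (-5.430030)·(1.872928 − 4.400000) / (-5.430030 − 73.184000) = 1.872928 − (13.722076)/(-78.614030) = 2.047478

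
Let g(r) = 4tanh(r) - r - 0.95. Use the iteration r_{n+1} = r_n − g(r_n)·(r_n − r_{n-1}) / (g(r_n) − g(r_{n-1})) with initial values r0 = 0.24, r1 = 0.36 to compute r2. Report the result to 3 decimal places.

0.333

g(0.24) = -0.24802, g(0.36) = 0.07086
r2 = 0.36000 − 0.07086·(0.36000 − 0.24000) / (0.07086 − (-0.24802)) = 0.36000 − (0.00850)/(0.31887) = 0.33334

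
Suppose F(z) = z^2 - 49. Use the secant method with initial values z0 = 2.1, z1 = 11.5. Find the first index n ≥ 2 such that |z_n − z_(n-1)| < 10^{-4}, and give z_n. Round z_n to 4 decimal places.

n = 7, z_n = 7.0000

F(2.1) = -44.590000, F(11.5) = 83.250000
z2 = 11.500000 − 83.250000·(9.400000)/(127.840000) = 5.378676;  |Δ| = 6.121324
F(5.378676) = -20.069839
z3 = 5.378676 − (-20.069839)·(-6.121324)/(-103.319839) = 6.567741;  |Δ| = 1.189065
F(6.567741) = -5.864775
z4 = 6.567741 − (-5.864775)·(1.189065)/(14.205064) = 7.058665;  |Δ| = 0.490923
F(7.058665) = 0.824745
z5 = 7.058665 − 0.824745·(0.490923)/(6.689520) = 6.998139;  |Δ| = 0.060526
F(6.998139) = -0.026050
z6 = 6.998139 − (-0.026050)·(-0.060526)/(-0.850795) = 6.999992;  |Δ| = 0.001853
F(6.999992) = -0.000109
z7 = 6.999992 − (-0.000109)·(0.001853)/(0.025941) = 7.000000;  |Δ| = 0.000008
|z7 − z6| = 0.000008 < 10^{-4}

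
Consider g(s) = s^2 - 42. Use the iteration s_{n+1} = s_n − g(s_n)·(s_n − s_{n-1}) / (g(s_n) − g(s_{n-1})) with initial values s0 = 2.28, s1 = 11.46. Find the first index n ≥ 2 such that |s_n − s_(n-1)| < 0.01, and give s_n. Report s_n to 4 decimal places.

g(2.28) = -36.801600, g(11.46) = 89.331600
s2 = 11.460000 − 89.331600·(9.180000)/(126.133200) = 4.958428;  |Δ| = 6.501572
g(4.958428) = -17.413992
s3 = 4.958428 − (-17.413992)·(-6.501572)/(-106.745592) = 6.019065;  |Δ| = 1.060637
g(6.019065) = -5.770857
s4 = 6.019065 − (-5.770857)·(1.060637)/(11.643135) = 6.544764;  |Δ| = 0.525699
g(6.544764) = 0.833935
s5 = 6.544764 − 0.833935·(0.525699)/(6.604792) = 6.478388;  |Δ| = 0.066376
g(6.478388) = -0.030488
s6 = 6.478388 − (-0.030488)·(-0.066376)/(-0.864423) = 6.480729;  |Δ| = 0.002341
|s6 − s5| = 0.002341 < 0.01

n = 6, s_n = 6.4807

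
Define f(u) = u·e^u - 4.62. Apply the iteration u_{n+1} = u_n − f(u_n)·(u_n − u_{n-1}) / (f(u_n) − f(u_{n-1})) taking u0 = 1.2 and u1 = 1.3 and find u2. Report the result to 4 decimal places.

f(1.2) = -0.635860, f(1.3) = 0.150086
u2 = 1.300000 − 0.150086·(1.300000 − 1.200000) / (0.150086 − (-0.635860)) = 1.300000 − (0.015009)/(0.785945) = 1.280904

1.2809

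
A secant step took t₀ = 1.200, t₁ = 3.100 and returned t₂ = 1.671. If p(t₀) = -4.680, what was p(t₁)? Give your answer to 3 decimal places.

14.199

The secant line through (1.200, -4.680) and (3.100, p(t₁)) crosses zero at t₂ = 1.671.
So (1.200, -4.680), (3.100, p(t₁)), (1.671, 0) are collinear:
p(t₁) = -4.680 · (3.100 − 1.671) / (1.200 − 1.671) = -4.680 · (1.42900)/(-0.47100) = 14.19898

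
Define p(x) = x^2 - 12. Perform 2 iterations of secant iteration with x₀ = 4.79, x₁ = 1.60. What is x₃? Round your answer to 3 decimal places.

3.618

p(4.79) = 10.94410, p(1.60) = -9.44000
x₂ = 1.60000 − (-9.44000)·(1.60000 − 4.79000) / (-9.44000 − 10.94410) = 1.60000 − (30.11360)/(-20.38410) = 3.07731
p(3.07731) = -2.53017
x₃ = 3.07731 − (-2.53017)·(3.07731 − 1.60000) / (-2.53017 − (-9.44000)) = 3.07731 − (-3.73785)/(6.90983) = 3.61825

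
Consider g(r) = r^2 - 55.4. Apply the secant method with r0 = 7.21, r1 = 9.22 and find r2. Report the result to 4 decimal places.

g(7.21) = -3.415900, g(9.22) = 29.608400
r2 = 9.220000 − 29.608400·(9.220000 − 7.210000) / (29.608400 − (-3.415900)) = 9.220000 − (59.512884)/(33.024300) = 7.417906

7.4179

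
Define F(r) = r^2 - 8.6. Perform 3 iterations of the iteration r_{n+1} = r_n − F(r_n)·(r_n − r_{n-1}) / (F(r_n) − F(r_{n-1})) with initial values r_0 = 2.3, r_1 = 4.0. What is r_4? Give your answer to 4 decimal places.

2.9329

F(2.3) = -3.310000, F(4.0) = 7.400000
r_2 = 4.000000 − 7.400000·(4.000000 − 2.300000) / (7.400000 − (-3.310000)) = 4.000000 − (12.580000)/(10.710000) = 2.825397
F(2.825397) = -0.617133
r_3 = 2.825397 − (-0.617133)·(2.825397 − 4.000000) / (-0.617133 − 7.400000) = 2.825397 − (0.724886)/(-8.017133) = 2.915814
F(2.915814) = -0.098029
r_4 = 2.915814 − (-0.098029)·(2.915814 − 2.825397) / (-0.098029 − (-0.617133)) = 2.915814 − (-0.008863)/(0.519104) = 2.932889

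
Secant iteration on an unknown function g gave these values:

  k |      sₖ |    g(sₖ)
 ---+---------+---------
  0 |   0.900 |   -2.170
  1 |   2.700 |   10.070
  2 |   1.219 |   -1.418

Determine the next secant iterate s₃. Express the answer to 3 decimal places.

s₃ = 1.219 − (-1.418)·(1.219 − 2.700) / (-1.418 − 10.070)
   = 1.219 − (2.10006)/(-11.48800) = 1.40180

1.402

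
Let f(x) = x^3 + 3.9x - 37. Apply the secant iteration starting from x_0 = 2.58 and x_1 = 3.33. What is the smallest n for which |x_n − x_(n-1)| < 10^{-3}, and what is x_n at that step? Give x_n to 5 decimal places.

n = 5, x_n = 2.94408

f(2.58) = -9.7644880, f(3.33) = 12.9130370
x_2 = 3.3300000 − 12.9130370·(0.7500000)/(22.6775250) = 2.9029350;  |Δ| = 0.4270650
f(2.9029350) = -1.2154292
x_3 = 2.9029350 − (-1.2154292)·(-0.4270650)/(-14.1284662) = 2.9396741;  |Δ| = 0.0367391
f(2.9396741) = -0.1315373
x_4 = 2.9396741 − (-0.1315373)·(0.0367391)/(1.0838919) = 2.9441326;  |Δ| = 0.0044585
f(2.9441326) = 0.0016140
x_5 = 2.9441326 − 0.0016140·(0.0044585)/(0.1331513) = 2.9440786;  |Δ| = 0.0000540
|x_5 − x_4| = 0.0000540 < 10^{-3}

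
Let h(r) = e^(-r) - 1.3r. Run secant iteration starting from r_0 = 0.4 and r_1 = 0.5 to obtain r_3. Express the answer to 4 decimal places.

h(0.4) = 0.150320, h(0.5) = -0.043469
r_2 = 0.500000 − (-0.043469)·(0.500000 − 0.400000) / (-0.043469 − 0.150320) = 0.500000 − (-0.004347)/(-0.193789) = 0.477569
h(0.477569) = -0.000550
r_3 = 0.477569 − (-0.000550)·(0.477569 − 0.500000) / (-0.000550 − (-0.043469)) = 0.477569 − (0.000012)/(0.042920) = 0.477281

0.4773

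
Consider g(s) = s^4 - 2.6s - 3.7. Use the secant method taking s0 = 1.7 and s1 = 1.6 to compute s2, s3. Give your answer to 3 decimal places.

g(1.7) = 0.23210, g(1.6) = -1.30640
s2 = 1.60000 − (-1.30640)·(1.60000 − 1.70000) / (-1.30640 − 0.23210) = 1.60000 − (0.13064)/(-1.53850) = 1.68491
g(1.68491) = -0.02123
s3 = 1.68491 − (-0.02123)·(1.68491 − 1.60000) / (-0.02123 − (-1.30640)) = 1.68491 − (-0.00180)/(1.28517) = 1.68632

1.685, 1.686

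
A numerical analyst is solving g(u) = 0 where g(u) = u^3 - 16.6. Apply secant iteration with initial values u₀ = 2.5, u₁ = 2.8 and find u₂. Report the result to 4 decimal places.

g(2.5) = -0.975000, g(2.8) = 5.352000
u₂ = 2.800000 − 5.352000·(2.800000 − 2.500000) / (5.352000 − (-0.975000)) = 2.800000 − (1.605600)/(6.327000) = 2.546230

2.5462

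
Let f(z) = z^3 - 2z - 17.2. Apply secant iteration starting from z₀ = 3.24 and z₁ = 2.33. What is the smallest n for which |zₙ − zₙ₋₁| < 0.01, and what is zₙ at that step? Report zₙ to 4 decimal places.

n = 5, zₙ = 2.8388

f(3.24) = 10.332224, f(2.33) = -9.210663
z₂ = 2.330000 − (-9.210663)·(-0.910000)/(-19.542887) = 2.758888;  |Δ| = 0.428888
f(2.758888) = -1.718609
z₃ = 2.758888 − (-1.718609)·(0.428888)/(7.492054) = 2.857271;  |Δ| = 0.098383
f(2.857271) = 0.412202
z₄ = 2.857271 − 0.412202·(0.098383)/(2.130811) = 2.838239;  |Δ| = 0.019032
f(2.838239) = -0.012768
z₅ = 2.838239 − (-0.012768)·(-0.019032)/(-0.424970) = 2.838810;  |Δ| = 0.000572
|z₅ − z₄| = 0.000572 < 0.01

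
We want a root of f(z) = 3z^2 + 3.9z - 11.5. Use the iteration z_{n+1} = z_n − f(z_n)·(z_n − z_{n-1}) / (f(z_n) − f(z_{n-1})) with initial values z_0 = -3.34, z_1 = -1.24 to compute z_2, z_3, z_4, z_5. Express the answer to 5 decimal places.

f(-3.34) = 8.9408000, f(-1.24) = -11.7232000
z_2 = -1.2400000 − (-11.7232000)·(-1.2400000 − (-3.3400000)) / (-11.7232000 − 8.9408000) = -1.2400000 − (-24.6187200)/(-20.6640000) = -2.4313821
f(-2.4313821) = -3.2475333
z_3 = -2.4313821 − (-3.2475333)·(-2.4313821 − (-1.2400000)) / (-3.2475333 − (-11.7232000)) = -2.4313821 − (3.8690531)/(8.4756667) = -2.8878716
f(-2.8878716) = 2.2567084
z_4 = -2.8878716 − 2.2567084·(-2.8878716 − (-2.4313821)) / (2.2567084 − (-3.2475333)) = -2.8878716 − (-1.0301638)/(5.5042417) = -2.7007135
f(-2.7007135) = -0.1512227
z_5 = -2.7007135 − (-0.1512227)·(-2.7007135 − (-2.8878716)) / (-0.1512227 − 2.2567084) = -2.7007135 − (-0.0283026)/(-2.4079311) = -2.7124674

-2.43138, -2.88787, -2.70071, -2.71247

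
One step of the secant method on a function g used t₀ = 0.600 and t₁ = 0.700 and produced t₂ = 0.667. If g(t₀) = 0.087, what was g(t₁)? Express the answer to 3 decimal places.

-0.043

The secant line through (0.600, 0.087) and (0.700, g(t₁)) crosses zero at t₂ = 0.667.
So (0.600, 0.087), (0.700, g(t₁)), (0.667, 0) are collinear:
g(t₁) = 0.087 · (0.700 − 0.667) / (0.600 − 0.667) = 0.087 · (0.03300)/(-0.06700) = -0.04285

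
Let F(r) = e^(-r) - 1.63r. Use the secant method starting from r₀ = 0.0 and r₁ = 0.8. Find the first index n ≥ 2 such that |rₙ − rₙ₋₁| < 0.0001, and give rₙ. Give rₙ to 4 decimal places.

n = 5, rₙ = 0.4080

F(0.0) = 1.000000, F(0.8) = -0.854671
r₂ = 0.800000 − (-0.854671)·(0.800000)/(-1.854671) = 0.431343;  |Δ| = 0.368657
F(0.431343) = -0.053454
r₃ = 0.431343 − (-0.053454)·(-0.368657)/(0.801217) = 0.406748;  |Δ| = 0.024595
F(0.406748) = 0.002812
r₄ = 0.406748 − 0.002812·(-0.024595)/(0.056266) = 0.407977;  |Δ| = 0.001229
F(0.407977) = -0.000009
r₅ = 0.407977 − (-0.000009)·(0.001229)/(-0.002822) = 0.407973;  |Δ| = 0.000004
|r₅ − r₄| = 0.000004 < 0.0001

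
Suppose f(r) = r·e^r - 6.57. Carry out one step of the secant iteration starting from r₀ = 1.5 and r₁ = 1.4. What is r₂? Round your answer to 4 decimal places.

1.4854

f(1.5) = 0.152534, f(1.4) = -0.892720
r₂ = 1.400000 − (-0.892720)·(1.400000 − 1.500000) / (-0.892720 − 0.152534) = 1.400000 − (0.089272)/(-1.045254) = 1.485407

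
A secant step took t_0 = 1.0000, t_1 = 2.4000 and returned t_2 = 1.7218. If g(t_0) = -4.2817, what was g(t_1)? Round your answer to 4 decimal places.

The secant line through (1.0000, -4.2817) and (2.4000, g(t_1)) crosses zero at t_2 = 1.7218.
So (1.0000, -4.2817), (2.4000, g(t_1)), (1.7218, 0) are collinear:
g(t_1) = -4.2817 · (2.4000 − 1.7218) / (1.0000 − 1.7218) = -4.2817 · (0.678200)/(-0.721800) = 4.023066

4.0231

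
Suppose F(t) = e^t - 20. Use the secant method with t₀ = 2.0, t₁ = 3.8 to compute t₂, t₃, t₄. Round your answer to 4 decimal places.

2.6084, 2.8543, 3.0257

F(2.0) = -12.610944, F(3.8) = 24.701184
t₂ = 3.800000 − 24.701184·(3.800000 − 2.000000) / (24.701184 − (-12.610944)) = 3.800000 − (44.462132)/(37.312128) = 2.608373
F(2.608373) = -6.423054
t₃ = 2.608373 − (-6.423054)·(2.608373 − 3.800000) / (-6.423054 − 24.701184) = 2.608373 − (7.653883)/(-31.124239) = 2.854287
F(2.854287) = -2.637944
t₄ = 2.854287 − (-2.637944)·(2.854287 − 2.608373) / (-2.637944 − (-6.423054)) = 2.854287 − (-0.648707)/(3.785110) = 3.025671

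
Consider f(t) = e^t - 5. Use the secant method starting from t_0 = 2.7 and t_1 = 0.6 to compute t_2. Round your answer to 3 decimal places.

f(2.7) = 9.87973, f(0.6) = -3.17788
t_2 = 0.60000 − (-3.17788)·(0.60000 − 2.70000) / (-3.17788 − 9.87973) = 0.60000 − (6.67355)/(-13.05761) = 1.11109

1.111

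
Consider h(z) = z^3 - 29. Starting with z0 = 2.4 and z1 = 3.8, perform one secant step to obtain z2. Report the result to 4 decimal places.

2.9176

h(2.4) = -15.176000, h(3.8) = 25.872000
z2 = 3.800000 − 25.872000·(3.800000 − 2.400000) / (25.872000 − (-15.176000)) = 3.800000 − (36.220800)/(41.048000) = 2.917599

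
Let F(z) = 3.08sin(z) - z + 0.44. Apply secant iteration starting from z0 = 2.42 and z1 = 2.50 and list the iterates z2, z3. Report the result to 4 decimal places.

2.4361, 2.4364

F(2.42) = 0.054590, F(2.50) = -0.216706
z2 = 2.500000 − (-0.216706)·(2.500000 − 2.420000) / (-0.216706 − 0.054590) = 2.500000 − (-0.017336)/(-0.271296) = 2.436098
F(2.436098) = 0.001008
z3 = 2.436098 − 0.001008·(2.436098 − 2.500000) / (0.001008 − (-0.216706)) = 2.436098 − (-0.000064)/(0.217713) = 2.436393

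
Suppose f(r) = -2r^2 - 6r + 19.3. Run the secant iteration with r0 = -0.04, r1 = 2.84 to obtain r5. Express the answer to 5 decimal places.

f(-0.04) = 19.5368000, f(2.84) = -13.8712000
r2 = 2.8400000 − (-13.8712000)·(2.8400000 − (-0.0400000)) / (-13.8712000 − 19.5368000) = 2.8400000 − (-39.9490560)/(-33.4080000) = 1.6442069
f(1.6442069) = 4.0279260
r3 = 1.6442069 − 4.0279260·(1.6442069 − 2.8400000) / (4.0279260 − (-13.8712000)) = 1.6442069 − (-4.8165661)/(17.8991260) = 1.9133019
f(1.9133019) = 0.4987397
r4 = 1.9133019 − 0.4987397·(1.9133019 − 1.6442069) / (0.4987397 − 4.0279260) = 1.9133019 − (0.1342084)/(-3.5291863) = 1.9513301
f(1.9513301) = -0.0233586
r5 = 1.9513301 − (-0.0233586)·(1.9513301 − 1.9133019) / (-0.0233586 − 0.4987397) = 1.9513301 − (-0.0008883)/(-0.5220984) = 1.9496287

1.94963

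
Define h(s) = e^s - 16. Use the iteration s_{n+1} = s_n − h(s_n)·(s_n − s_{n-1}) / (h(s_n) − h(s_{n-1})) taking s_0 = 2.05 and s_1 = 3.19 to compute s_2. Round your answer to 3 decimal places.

2.618

h(2.05) = -8.23210, h(3.19) = 8.28843
s_2 = 3.19000 − 8.28843·(3.19000 − 2.05000) / (8.28843 − (-8.23210)) = 3.19000 − (9.44881)/(16.52053) = 2.61806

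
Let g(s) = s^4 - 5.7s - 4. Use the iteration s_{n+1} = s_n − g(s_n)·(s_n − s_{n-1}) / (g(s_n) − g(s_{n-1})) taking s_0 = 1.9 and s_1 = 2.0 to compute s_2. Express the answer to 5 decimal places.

1.97498

g(1.9) = -1.7979000, g(2.0) = 0.6000000
s_2 = 2.0000000 − 0.6000000·(2.0000000 − 1.9000000) / (0.6000000 − (-1.7979000)) = 2.0000000 − (0.0600000)/(2.3979000) = 1.9749781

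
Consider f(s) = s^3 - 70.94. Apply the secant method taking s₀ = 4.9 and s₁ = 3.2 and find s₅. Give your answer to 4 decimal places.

4.1396

f(4.9) = 46.709000, f(3.2) = -38.172000
s₂ = 3.200000 − (-38.172000)·(3.200000 − 4.900000) / (-38.172000 − 46.709000) = 3.200000 − (64.892400)/(-84.881000) = 3.964510
f(3.964510) = -8.628435
s₃ = 3.964510 − (-8.628435)·(3.964510 − 3.200000) / (-8.628435 − (-38.172000)) = 3.964510 − (-6.596528)/(29.543565) = 4.187792
f(4.187792) = 2.503813
s₄ = 4.187792 − 2.503813·(4.187792 − 3.964510) / (2.503813 − (-8.628435)) = 4.187792 − (0.559055)/(11.132248) = 4.137572
f(4.137572) = -0.106812
s₅ = 4.137572 − (-0.106812)·(4.137572 − 4.187792) / (-0.106812 − 2.503813) = 4.137572 − (0.005364)/(-2.610625) = 4.139627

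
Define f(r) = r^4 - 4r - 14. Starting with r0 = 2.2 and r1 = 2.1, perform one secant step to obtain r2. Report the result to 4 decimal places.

2.1825

f(2.2) = 0.625600, f(2.1) = -2.951900
r2 = 2.100000 − (-2.951900)·(2.100000 − 2.200000) / (-2.951900 − 0.625600) = 2.100000 − (0.295190)/(-3.577500) = 2.182513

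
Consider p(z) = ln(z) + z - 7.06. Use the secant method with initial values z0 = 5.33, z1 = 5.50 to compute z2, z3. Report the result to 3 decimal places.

5.378, 5.378

p(5.33) = -0.05665, p(5.50) = 0.14475
z2 = 5.50000 − 0.14475·(5.50000 − 5.33000) / (0.14475 − (-0.05665)) = 5.50000 − (0.02461)/(0.20140) = 5.37782
p(5.37782) = 0.00010
z3 = 5.37782 − 0.00010·(5.37782 − 5.50000) / (0.00010 − 0.14475) = 5.37782 − (-0.00001)/(-0.14465) = 5.37773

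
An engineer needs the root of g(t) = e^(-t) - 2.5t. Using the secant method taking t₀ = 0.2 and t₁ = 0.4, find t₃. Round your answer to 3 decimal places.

0.297

g(0.2) = 0.31873, g(0.4) = -0.32968
t₂ = 0.40000 − (-0.32968)·(0.40000 − 0.20000) / (-0.32968 − 0.31873) = 0.40000 − (-0.06594)/(-0.64841) = 0.29831
g(0.29831) = -0.00371
t₃ = 0.29831 − (-0.00371)·(0.29831 − 0.40000) / (-0.00371 − (-0.32968)) = 0.29831 − (0.00038)/(0.32597) = 0.29715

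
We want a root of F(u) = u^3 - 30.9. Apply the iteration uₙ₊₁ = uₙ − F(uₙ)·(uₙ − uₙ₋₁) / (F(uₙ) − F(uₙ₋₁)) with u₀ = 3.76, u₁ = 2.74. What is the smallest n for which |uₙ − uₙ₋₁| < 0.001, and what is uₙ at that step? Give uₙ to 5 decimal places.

n = 5, uₙ = 3.13800

F(3.76) = 22.2573760, F(2.74) = -10.3291760
u₂ = 2.7400000 − (-10.3291760)·(-1.0200000)/(-32.5865520) = 3.0633162;  |Δ| = 0.3233162
F(3.0633162) = -2.1541289
u₃ = 3.0633162 − (-2.1541289)·(0.3233162)/(8.1750471) = 3.1485101;  |Δ| = 0.0851940
F(3.1485101) = 0.3115468
u₄ = 3.1485101 − 0.3115468·(0.0851940)/(2.4656757) = 3.1377456;  |Δ| = 0.0107646
F(3.1377456) = -0.0074909
u₅ = 3.1377456 − (-0.0074909)·(-0.0107646)/(-0.3190377) = 3.1379983;  |Δ| = 0.0002527
|u₅ − u₄| = 0.0002527 < 0.001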